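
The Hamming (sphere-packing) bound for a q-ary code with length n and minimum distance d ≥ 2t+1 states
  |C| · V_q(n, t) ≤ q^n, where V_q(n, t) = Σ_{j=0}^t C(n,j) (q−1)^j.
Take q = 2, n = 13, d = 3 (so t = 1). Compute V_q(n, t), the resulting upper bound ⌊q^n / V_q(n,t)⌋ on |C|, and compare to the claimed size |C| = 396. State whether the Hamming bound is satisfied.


V_q(n, t) = 14, q^n = 8192, Hamming bound = 585, |C| = 396 ≤ bound (satisfied).

Step 1: Compute V_q(n, t) = Σ_{j=0}^1 C(n, j) (q−1)^j.
  j = 0: C(13,0)·(1)^0 = 1·1 = 1.
  j = 1: C(13,1)·(1)^1 = 13·1 = 13.
  V_q(n, t) = 1 + 13 = 14.
Step 2: q^n = 2^13 = 8192.
Step 3: Hamming bound ⌊q^n / V_q(n,t)⌋ = ⌊8192/14⌋ = 585.
Step 4: Compare |C| = 396 to 585: satisfied.
The claimed |C| lies below the Hamming bound.


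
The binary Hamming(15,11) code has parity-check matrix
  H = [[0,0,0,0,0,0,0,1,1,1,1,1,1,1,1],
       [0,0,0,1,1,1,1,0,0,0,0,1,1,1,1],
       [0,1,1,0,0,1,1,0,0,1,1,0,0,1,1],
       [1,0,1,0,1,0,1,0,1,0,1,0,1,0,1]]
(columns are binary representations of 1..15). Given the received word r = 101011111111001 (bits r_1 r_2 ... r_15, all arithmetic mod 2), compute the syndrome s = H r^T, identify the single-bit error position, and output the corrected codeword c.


s = (0, 1, 0, 1)^T, error position = 5, corrected codeword c = 101001111111001

Compute s = H r^T mod 2 one row at a time:
  s_1 = 1 + 1 + 1 + 1 + 1 + 0 + 0 + 1 = 6 ≡ 0 (mod 2).
  s_2 = 0 + 1 + 1 + 1 + 1 + 0 + 0 + 1 = 5 ≡ 1 (mod 2).
  s_3 = 0 + 1 + 1 + 1 + 1 + 1 + 0 + 1 = 6 ≡ 0 (mod 2).
  s_4 = 1 + 1 + 1 + 1 + 1 + 1 + 0 + 1 = 7 ≡ 1 (mod 2).
s = (0, 1, 0, 1)^T — this equals column 5 of H (binary 0101), so error is at position 5.
Correct: flip bit 5 of r = 101011111111001 to get c = 101001111111001.


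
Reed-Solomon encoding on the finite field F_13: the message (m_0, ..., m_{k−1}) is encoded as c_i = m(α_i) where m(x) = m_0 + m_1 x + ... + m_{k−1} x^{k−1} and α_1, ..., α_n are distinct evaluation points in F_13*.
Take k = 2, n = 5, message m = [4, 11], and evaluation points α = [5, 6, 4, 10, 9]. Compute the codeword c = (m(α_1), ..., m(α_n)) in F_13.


c = [7, 5, 9, 10, 12]

Message polynomial: m(x) = 4 + 11·x (mod 13).
For each evaluation point α_i, compute m(α_i) mod 13:
  α_1 = 5: Horner steps 11 → 7, so m(5) = 7.
  α_2 = 6: Horner steps 11 → 5, so m(6) = 5.
  α_3 = 4: Horner steps 11 → 9, so m(4) = 9.
  α_4 = 10: Horner steps 11 → 10, so m(10) = 10.
  α_5 = 9: Horner steps 11 → 12, so m(9) = 12.
Codeword c = [7, 5, 9, 10, 12] ∈ F_13^5.


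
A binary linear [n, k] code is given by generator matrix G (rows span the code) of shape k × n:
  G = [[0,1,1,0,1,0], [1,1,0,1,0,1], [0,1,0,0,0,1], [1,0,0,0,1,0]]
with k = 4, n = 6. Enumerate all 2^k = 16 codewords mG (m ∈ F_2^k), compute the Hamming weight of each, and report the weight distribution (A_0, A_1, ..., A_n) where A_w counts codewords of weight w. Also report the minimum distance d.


Weight distribution: A_0 = 1, A_2 = 4, A_3 = 6, A_4 = 3, A_5 = 2. Minimum distance d = 2.

Enumerate all 2^4 = 16 messages m ∈ F_2^4.
For each, compute codeword c = mG in F_2^6, then tally its weight.
  m = 0000 → c = 000000, weight = 0.
  m = 1000 → c = 011010, weight = 3.
  m = 0100 → c = 110101, weight = 4.
  m = 1100 → c = 101111, weight = 5.
  m = 0010 → c = 010001, weight = 2.
  m = 1010 → c = 001011, weight = 3.
  m = 0110 → c = 100100, weight = 2.
  m = 1110 → c = 111110, weight = 5.
  m = 0001 → c = 100010, weight = 2.
  m = 1001 → c = 111000, weight = 3.
  m = 0101 → c = 010111, weight = 4.
  m = 1101 → c = 001101, weight = 3.
  m = 0011 → c = 110011, weight = 4.
  m = 1011 → c = 101001, weight = 3.
  m = 0111 → c = 000110, weight = 2.
  m = 1111 → c = 011100, weight = 3.
Tally weights:
  weight 0: 1 codewords.
  weight 2: 4 codewords.
  weight 3: 6 codewords.
  weight 4: 3 codewords.
  weight 5: 2 codewords.
Minimum distance d = smallest w > 0 with A_w > 0 = 2.
Sanity: Σ A_w = 16 = 2^4 = 16 ✓.


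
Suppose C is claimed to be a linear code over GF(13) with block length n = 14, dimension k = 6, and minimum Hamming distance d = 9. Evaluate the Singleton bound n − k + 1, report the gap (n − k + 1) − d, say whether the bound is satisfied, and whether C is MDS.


Singleton RHS = n − k + 1 = 9, slack = 0, bound satisfied, MDS.

Singleton bound: d ≤ n − k + 1.
Here n = 14, k = 6, so n − k + 1 = 9.
Given d = 9, check d ≤ 9: YES.
Slack = (n − k + 1) − d = 0.
The code is MDS (slack = 0).
Description: the claimed parameters are [14, 6, 9]_13; such a code would be MDS (meets Singleton bound).


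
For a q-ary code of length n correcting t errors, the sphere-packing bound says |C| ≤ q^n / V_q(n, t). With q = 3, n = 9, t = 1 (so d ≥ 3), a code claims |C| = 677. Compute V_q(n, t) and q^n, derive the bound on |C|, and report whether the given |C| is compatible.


V_q(n, t) = 19, q^n = 19683, Hamming bound = 1035, |C| = 677 ≤ bound (satisfied).

Step 1: Compute V_q(n, t) = Σ_{j=0}^1 C(n, j) (q−1)^j.
  j = 0: C(9,0)·(2)^0 = 1·1 = 1.
  j = 1: C(9,1)·(2)^1 = 9·2 = 18.
  V_q(n, t) = 1 + 18 = 19.
Step 2: q^n = 3^9 = 19683.
Step 3: Hamming bound ⌊q^n / V_q(n,t)⌋ = ⌊19683/19⌋ = 1035.
Step 4: Compare |C| = 677 to 1035: satisfied.
The claimed |C| lies below the Hamming bound.


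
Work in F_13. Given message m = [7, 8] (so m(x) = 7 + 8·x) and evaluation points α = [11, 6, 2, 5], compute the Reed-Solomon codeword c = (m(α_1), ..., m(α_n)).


c = [4, 3, 10, 8]

Message polynomial: m(x) = 7 + 8·x (mod 13).
For each evaluation point α_i, compute m(α_i) mod 13:
  α_1 = 11: Horner steps 8 → 4, so m(11) = 4.
  α_2 = 6: Horner steps 8 → 3, so m(6) = 3.
  α_3 = 2: Horner steps 8 → 10, so m(2) = 10.
  α_4 = 5: Horner steps 8 → 8, so m(5) = 8.
Codeword c = [4, 3, 10, 8] ∈ F_13^4.


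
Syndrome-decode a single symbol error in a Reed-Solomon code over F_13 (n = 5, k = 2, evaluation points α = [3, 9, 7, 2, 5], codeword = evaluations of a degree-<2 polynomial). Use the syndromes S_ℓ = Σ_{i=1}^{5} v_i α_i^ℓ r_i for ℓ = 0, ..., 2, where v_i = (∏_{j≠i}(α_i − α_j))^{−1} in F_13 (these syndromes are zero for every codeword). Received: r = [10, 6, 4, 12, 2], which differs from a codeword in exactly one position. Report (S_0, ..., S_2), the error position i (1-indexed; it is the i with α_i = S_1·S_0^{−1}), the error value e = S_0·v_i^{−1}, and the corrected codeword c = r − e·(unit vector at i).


S = (9, 1, 3), error at position 1, error magnitude e = 10, c = [0, 6, 4, 12, 2].

Step 1: column multipliers v_i = (∏_{j≠i}(α_i − α_j))^{−1} mod 13.
  i = 1 (α = 3): (3−9)(3−7)(3−2)(3−5) = (−6)·(−4)·1·(−2) = −48 ≡ 4, so v_1 = 4^{−1} = 10 (mod 13).
  i = 2 (α = 9): (9−3)(9−7)(9−2)(9−5) = 6·2·7·4 = 336 ≡ 11, so v_2 = 11^{−1} = 6 (mod 13).
  i = 3 (α = 7): (7−3)(7−9)(7−2)(7−5) = 4·(−2)·5·2 = −80 ≡ 11, so v_3 = 11^{−1} = 6 (mod 13).
  i = 4 (α = 2): (2−3)(2−9)(2−7)(2−5) = (−1)·(−7)·(−5)·(−3) = 105 ≡ 1, so v_4 = 1^{−1} = 1 (mod 13).
  i = 5 (α = 5): (5−3)(5−9)(5−7)(5−2) = 2·(−4)·(−2)·3 = 48 ≡ 9, so v_5 = 9^{−1} = 3 (mod 13).
  v = [10, 6, 6, 1, 3].
Step 2: syndromes of r = [10, 6, 4, 12, 2] (all sums mod 13).
  S_0 = Σ v_i r_i = 10·10 + 6·6 + 6·4 + 1·12 + 3·2 = 178 ≡ 9.
  S_1 = Σ v_i α_i r_i = 10·3·10 + 6·9·6 + 6·7·4 + 1·2·12 + 3·5·2 = 846 ≡ 1.
  α_i^2 mod 13 = [9, 3, 10, 4, 12].
  S_2 = Σ v_i α_i^2 r_i = 10·9·10 + 6·3·6 + 6·10·4 + 1·4·12 + 3·12·2 = 1368 ≡ 3.
  S = (9, 1, 3) ≠ 0, so r is not a codeword (an error is present).
Step 3: locate the error. For a single error e at position i, S_ℓ = v_i·e·α_i^ℓ, so α_err = S_1/S_0.
  S_0^{−1} = 9^{−1} = 3 (mod 13), so α_err = 1·3 = 3 ≡ 3 = α_1. Error position i = 1.
  Consistency check: S_2/S_1 = 3·1 = 3 ≡ 3 = α_err ✓ (single-error assumption holds).
Step 4: error magnitude e = S_0/v_1 = S_0·∏_{j≠1}(α_1 − α_j) = 9·4 = 36 ≡ 10 (mod 13).
Step 5: correct position 1: c_1 = r_1 − e = 10 − 10 ≡ 0 (mod 13). Hence c = [0, 6, 4, 12, 2].
  Check: interpolating c through the α_i gives m(x) = 10 + 1·x (degree < 2) with m(α_i) = c_i for every i, so c is indeed a codeword.


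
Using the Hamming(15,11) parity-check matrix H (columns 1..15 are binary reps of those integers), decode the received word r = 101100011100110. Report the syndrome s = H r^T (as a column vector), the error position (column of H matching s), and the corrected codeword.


s = (1, 1, 1, 0)^T, error position = 14, corrected codeword c = 101100011100100

Compute s = H r^T mod 2 one row at a time:
  s_1 = 1 + 1 + 1 + 0 + 0 + 1 + 1 + 0 = 5 ≡ 1 (mod 2).
  s_2 = 1 + 0 + 0 + 0 + 0 + 1 + 1 + 0 = 3 ≡ 1 (mod 2).
  s_3 = 0 + 1 + 0 + 0 + 1 + 0 + 1 + 0 = 3 ≡ 1 (mod 2).
  s_4 = 1 + 1 + 0 + 0 + 1 + 0 + 1 + 0 = 4 ≡ 0 (mod 2).
s = (1, 1, 1, 0)^T — this equals column 14 of H (binary 1110), so error is at position 14.
Correct: flip bit 14 of r = 101100011100110 to get c = 101100011100100.


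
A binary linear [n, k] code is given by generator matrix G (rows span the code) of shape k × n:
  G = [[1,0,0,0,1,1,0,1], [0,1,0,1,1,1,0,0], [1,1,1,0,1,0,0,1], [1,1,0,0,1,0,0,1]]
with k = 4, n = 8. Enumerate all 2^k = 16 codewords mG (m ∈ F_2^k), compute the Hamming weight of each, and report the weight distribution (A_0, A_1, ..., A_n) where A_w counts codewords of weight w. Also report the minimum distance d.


Weight distribution: A_0 = 1, A_1 = 1, A_2 = 2, A_3 = 2, A_4 = 5, A_5 = 5. Minimum distance d = 1.

Enumerate all 2^4 = 16 messages m ∈ F_2^4.
For each, compute codeword c = mG in F_2^8, then tally its weight.
  m = 0000 → c = 00000000, weight = 0.
  m = 1000 → c = 10001101, weight = 4.
  m = 0100 → c = 01011100, weight = 4.
  m = 1100 → c = 11010001, weight = 4.
  m = 0010 → c = 11101001, weight = 5.
  m = 1010 → c = 01100100, weight = 3.
  m = 0110 → c = 10110101, weight = 5.
  m = 1110 → c = 00111000, weight = 3.
  m = 0001 → c = 11001001, weight = 4.
  m = 1001 → c = 01000100, weight = 2.
  m = 0101 → c = 10010101, weight = 4.
  m = 1101 → c = 00011000, weight = 2.
  m = 0011 → c = 00100000, weight = 1.
  m = 1011 → c = 10101101, weight = 5.
  m = 0111 → c = 01111100, weight = 5.
  m = 1111 → c = 11110001, weight = 5.
Tally weights:
  weight 0: 1 codewords.
  weight 1: 1 codewords.
  weight 2: 2 codewords.
  weight 3: 2 codewords.
  weight 4: 5 codewords.
  weight 5: 5 codewords.
Minimum distance d = smallest w > 0 with A_w > 0 = 1.
Sanity: Σ A_w = 16 = 2^4 = 16 ✓.


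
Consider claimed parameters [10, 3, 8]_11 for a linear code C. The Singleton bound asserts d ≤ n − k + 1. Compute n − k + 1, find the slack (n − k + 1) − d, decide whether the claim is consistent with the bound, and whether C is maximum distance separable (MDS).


Singleton RHS = n − k + 1 = 8, slack = 0, bound satisfied, MDS.

Singleton bound: d ≤ n − k + 1.
Here n = 10, k = 3, so n − k + 1 = 8.
Given d = 8, check d ≤ 8: YES.
Slack = (n − k + 1) − d = 0.
The code is MDS (slack = 0).
Description: the claimed parameters are [10, 3, 8]_11; such a code would be MDS (meets Singleton bound).


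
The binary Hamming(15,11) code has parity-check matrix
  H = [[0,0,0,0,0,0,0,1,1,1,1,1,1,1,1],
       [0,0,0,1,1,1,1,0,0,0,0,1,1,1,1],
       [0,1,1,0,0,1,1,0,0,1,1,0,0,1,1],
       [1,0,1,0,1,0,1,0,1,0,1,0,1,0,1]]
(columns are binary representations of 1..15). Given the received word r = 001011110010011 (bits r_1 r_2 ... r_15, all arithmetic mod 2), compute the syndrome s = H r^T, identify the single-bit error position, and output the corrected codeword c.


s = (0, 1, 0, 1)^T, error position = 5, corrected codeword c = 001001110010011

Compute s = H r^T mod 2 one row at a time:
  s_1 = 1 + 0 + 0 + 1 + 0 + 0 + 1 + 1 = 4 ≡ 0 (mod 2).
  s_2 = 0 + 1 + 1 + 1 + 0 + 0 + 1 + 1 = 5 ≡ 1 (mod 2).
  s_3 = 0 + 1 + 1 + 1 + 0 + 1 + 1 + 1 = 6 ≡ 0 (mod 2).
  s_4 = 0 + 1 + 1 + 1 + 0 + 1 + 0 + 1 = 5 ≡ 1 (mod 2).
s = (0, 1, 0, 1)^T — this equals column 5 of H (binary 0101), so error is at position 5.
Correct: flip bit 5 of r = 001011110010011 to get c = 001001110010011.


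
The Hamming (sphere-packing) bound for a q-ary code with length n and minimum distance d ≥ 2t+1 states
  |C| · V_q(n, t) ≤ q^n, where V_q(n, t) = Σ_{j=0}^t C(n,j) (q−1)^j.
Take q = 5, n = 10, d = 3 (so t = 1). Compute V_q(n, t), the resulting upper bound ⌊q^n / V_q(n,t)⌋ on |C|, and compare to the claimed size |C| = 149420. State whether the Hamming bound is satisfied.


V_q(n, t) = 41, q^n = 9765625, Hamming bound = 238185, |C| = 149420 ≤ bound (satisfied).

Step 1: Compute V_q(n, t) = Σ_{j=0}^1 C(n, j) (q−1)^j.
  j = 0: C(10,0)·(4)^0 = 1·1 = 1.
  j = 1: C(10,1)·(4)^1 = 10·4 = 40.
  V_q(n, t) = 1 + 40 = 41.
Step 2: q^n = 5^10 = 9765625.
Step 3: Hamming bound ⌊q^n / V_q(n,t)⌋ = ⌊9765625/41⌋ = 238185.
Step 4: Compare |C| = 149420 to 238185: satisfied.
The claimed |C| lies below the Hamming bound.


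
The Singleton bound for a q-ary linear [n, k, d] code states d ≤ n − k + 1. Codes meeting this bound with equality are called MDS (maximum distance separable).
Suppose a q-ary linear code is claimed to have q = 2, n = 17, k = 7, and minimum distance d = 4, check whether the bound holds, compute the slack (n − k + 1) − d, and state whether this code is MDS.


Singleton RHS = n − k + 1 = 11, slack = 7, bound satisfied, not MDS.

Singleton bound: d ≤ n − k + 1.
Here n = 17, k = 7, so n − k + 1 = 11.
Given d = 4, check d ≤ 11: YES.
Slack = (n − k + 1) − d = 7.
The code is NOT MDS (slack = 7 > 0).
Description: the claimed parameters are [17, 7, 4]_2; such a code would be non-MDS.


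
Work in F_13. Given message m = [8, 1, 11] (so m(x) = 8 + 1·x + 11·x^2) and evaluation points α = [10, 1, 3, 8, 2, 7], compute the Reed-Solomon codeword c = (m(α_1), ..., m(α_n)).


c = [0, 7, 6, 5, 2, 8]

Message polynomial: m(x) = 8 + 1·x + 11·x^2 (mod 13).
For each evaluation point α_i, compute m(α_i) mod 13:
  α_1 = 10: Horner steps 11 → 7 → 0, so m(10) = 0.
  α_2 = 1: Horner steps 11 → 12 → 7, so m(1) = 7.
  α_3 = 3: Horner steps 11 → 8 → 6, so m(3) = 6.
  α_4 = 8: Horner steps 11 → 11 → 5, so m(8) = 5.
  α_5 = 2: Horner steps 11 → 10 → 2, so m(2) = 2.
  α_6 = 7: Horner steps 11 → 0 → 8, so m(7) = 8.
Codeword c = [0, 7, 6, 5, 2, 8] ∈ F_13^6.


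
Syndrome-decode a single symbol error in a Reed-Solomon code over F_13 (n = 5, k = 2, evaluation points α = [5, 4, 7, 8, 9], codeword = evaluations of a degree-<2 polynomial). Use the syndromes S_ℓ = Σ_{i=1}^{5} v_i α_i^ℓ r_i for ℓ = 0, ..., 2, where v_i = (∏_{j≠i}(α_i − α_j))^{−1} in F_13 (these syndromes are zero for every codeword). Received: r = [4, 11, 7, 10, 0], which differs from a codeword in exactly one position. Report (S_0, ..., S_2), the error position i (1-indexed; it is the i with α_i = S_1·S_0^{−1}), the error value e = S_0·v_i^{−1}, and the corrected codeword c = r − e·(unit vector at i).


S = (8, 1, 5), error at position 1, error magnitude e = 3, c = [1, 11, 7, 10, 0].

Step 1: column multipliers v_i = (∏_{j≠i}(α_i − α_j))^{−1} mod 13.
  i = 1 (α = 5): (5−4)(5−7)(5−8)(5−9) = 1·(−2)·(−3)·(−4) = −24 ≡ 2, so v_1 = 2^{−1} = 7 (mod 13).
  i = 2 (α = 4): (4−5)(4−7)(4−8)(4−9) = (−1)·(−3)·(−4)·(−5) = 60 ≡ 8, so v_2 = 8^{−1} = 5 (mod 13).
  i = 3 (α = 7): (7−5)(7−4)(7−8)(7−9) = 2·3·(−1)·(−2) = 12 ≡ 12, so v_3 = 12^{−1} = 12 (mod 13).
  i = 4 (α = 8): (8−5)(8−4)(8−7)(8−9) = 3·4·1·(−1) = −12 ≡ 1, so v_4 = 1^{−1} = 1 (mod 13).
  i = 5 (α = 9): (9−5)(9−4)(9−7)(9−8) = 4·5·2·1 = 40 ≡ 1, so v_5 = 1^{−1} = 1 (mod 13).
  v = [7, 5, 12, 1, 1].
Step 2: syndromes of r = [4, 11, 7, 10, 0] (all sums mod 13).
  S_0 = Σ v_i r_i = 7·4 + 5·11 + 12·7 + 1·10 + 1·0 = 177 ≡ 8.
  S_1 = Σ v_i α_i r_i = 7·5·4 + 5·4·11 + 12·7·7 + 1·8·10 + 1·9·0 = 1028 ≡ 1.
  α_i^2 mod 13 = [12, 3, 10, 12, 3].
  S_2 = Σ v_i α_i^2 r_i = 7·12·4 + 5·3·11 + 12·10·7 + 1·12·10 + 1·3·0 = 1461 ≡ 5.
  S = (8, 1, 5) ≠ 0, so r is not a codeword (an error is present).
Step 3: locate the error. For a single error e at position i, S_ℓ = v_i·e·α_i^ℓ, so α_err = S_1/S_0.
  S_0^{−1} = 8^{−1} = 5 (mod 13), so α_err = 1·5 = 5 ≡ 5 = α_1. Error position i = 1.
  Consistency check: S_2/S_1 = 5·1 = 5 ≡ 5 = α_err ✓ (single-error assumption holds).
Step 4: error magnitude e = S_0/v_1 = S_0·∏_{j≠1}(α_1 − α_j) = 8·2 = 16 ≡ 3 (mod 13).
Step 5: correct position 1: c_1 = r_1 − e = 4 − 3 ≡ 1 (mod 13). Hence c = [1, 11, 7, 10, 0].
  Check: interpolating c through the α_i gives m(x) = 12 + 3·x (degree < 2) with m(α_i) = c_i for every i, so c is indeed a codeword.


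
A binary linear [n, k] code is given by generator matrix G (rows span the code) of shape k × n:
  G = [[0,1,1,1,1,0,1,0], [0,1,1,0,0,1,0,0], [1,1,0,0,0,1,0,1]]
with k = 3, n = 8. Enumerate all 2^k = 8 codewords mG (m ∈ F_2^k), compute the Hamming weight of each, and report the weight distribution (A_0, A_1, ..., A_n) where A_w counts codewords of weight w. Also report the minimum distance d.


Weight distribution: A_0 = 1, A_3 = 2, A_4 = 2, A_5 = 1, A_6 = 1, A_7 = 1. Minimum distance d = 3.

Enumerate all 2^3 = 8 messages m ∈ F_2^3.
For each, compute codeword c = mG in F_2^8, then tally its weight.
  m = 000 → c = 00000000, weight = 0.
  m = 100 → c = 01111010, weight = 5.
  m = 010 → c = 01100100, weight = 3.
  m = 110 → c = 00011110, weight = 4.
  m = 001 → c = 11000101, weight = 4.
  m = 101 → c = 10111111, weight = 7.
  m = 011 → c = 10100001, weight = 3.
  m = 111 → c = 11011011, weight = 6.
Tally weights:
  weight 0: 1 codewords.
  weight 3: 2 codewords.
  weight 4: 2 codewords.
  weight 5: 1 codewords.
  weight 6: 1 codewords.
  weight 7: 1 codewords.
Minimum distance d = smallest w > 0 with A_w > 0 = 3.
Sanity: Σ A_w = 8 = 2^3 = 8 ✓.


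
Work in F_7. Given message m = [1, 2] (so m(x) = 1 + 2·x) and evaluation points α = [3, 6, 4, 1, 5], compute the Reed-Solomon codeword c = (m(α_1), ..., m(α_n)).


c = [0, 6, 2, 3, 4]

Message polynomial: m(x) = 1 + 2·x (mod 7).
For each evaluation point α_i, compute m(α_i) mod 7:
  α_1 = 3: Horner steps 2 → 0, so m(3) = 0.
  α_2 = 6: Horner steps 2 → 6, so m(6) = 6.
  α_3 = 4: Horner steps 2 → 2, so m(4) = 2.
  α_4 = 1: Horner steps 2 → 3, so m(1) = 3.
  α_5 = 5: Horner steps 2 → 4, so m(5) = 4.
Codeword c = [0, 6, 2, 3, 4] ∈ F_7^5.


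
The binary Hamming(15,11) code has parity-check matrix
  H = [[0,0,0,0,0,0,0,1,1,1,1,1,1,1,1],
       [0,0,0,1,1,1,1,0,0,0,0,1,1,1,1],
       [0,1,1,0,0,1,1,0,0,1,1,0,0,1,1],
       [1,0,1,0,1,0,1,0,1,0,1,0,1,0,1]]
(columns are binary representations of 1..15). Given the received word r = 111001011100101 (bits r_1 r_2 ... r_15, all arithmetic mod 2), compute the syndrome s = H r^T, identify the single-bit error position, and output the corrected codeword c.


s = (1, 1, 1, 1)^T, error position = 15, corrected codeword c = 111001011100100

Compute s = H r^T mod 2 one row at a time:
  s_1 = 1 + 1 + 1 + 0 + 0 + 1 + 0 + 1 = 5 ≡ 1 (mod 2).
  s_2 = 0 + 0 + 1 + 0 + 0 + 1 + 0 + 1 = 3 ≡ 1 (mod 2).
  s_3 = 1 + 1 + 1 + 0 + 1 + 0 + 0 + 1 = 5 ≡ 1 (mod 2).
  s_4 = 1 + 1 + 0 + 0 + 1 + 0 + 1 + 1 = 5 ≡ 1 (mod 2).
s = (1, 1, 1, 1)^T — this equals column 15 of H (binary 1111), so error is at position 15.
Correct: flip bit 15 of r = 111001011100101 to get c = 111001011100100.


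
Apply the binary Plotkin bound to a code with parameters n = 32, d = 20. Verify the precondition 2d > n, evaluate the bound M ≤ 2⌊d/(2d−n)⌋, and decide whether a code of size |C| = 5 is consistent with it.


Plotkin bound M ≤ 4; given |C| = 5 > bound (violated).

Check applicability: 2d = 40, n = 32.
2d − n = 8 > 0, so Plotkin applies.
Compute d/(2d−n) = 20/8 ≈ 2.5000.
⌊d/(2d−n)⌋ = 2.
Plotkin bound: M ≤ 2·2 = 4.
Given |C| = 5, check: VIOLATED.
This |C| is above the Plotkin bound, so no binary code with n = 32, d = 20 and 5 codewords exists.


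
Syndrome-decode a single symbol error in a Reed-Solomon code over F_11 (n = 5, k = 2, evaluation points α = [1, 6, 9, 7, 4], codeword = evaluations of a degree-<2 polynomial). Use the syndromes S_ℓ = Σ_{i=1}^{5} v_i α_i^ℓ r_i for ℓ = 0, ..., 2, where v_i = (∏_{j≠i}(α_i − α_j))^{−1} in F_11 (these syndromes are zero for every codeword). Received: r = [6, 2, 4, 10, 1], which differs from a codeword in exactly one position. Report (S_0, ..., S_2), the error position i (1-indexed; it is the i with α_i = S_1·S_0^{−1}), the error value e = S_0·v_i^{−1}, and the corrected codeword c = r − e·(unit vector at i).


S = (9, 3, 1), error at position 5, error magnitude e = 4, c = [6, 2, 4, 10, 8].

Step 1: column multipliers v_i = (∏_{j≠i}(α_i − α_j))^{−1} mod 11.
  i = 1 (α = 1): (1−6)(1−9)(1−7)(1−4) = (−5)·(−8)·(−6)·(−3) = 720 ≡ 5, so v_1 = 5^{−1} = 9 (mod 11).
  i = 2 (α = 6): (6−1)(6−9)(6−7)(6−4) = 5·(−3)·(−1)·2 = 30 ≡ 8, so v_2 = 8^{−1} = 7 (mod 11).
  i = 3 (α = 9): (9−1)(9−6)(9−7)(9−4) = 8·3·2·5 = 240 ≡ 9, so v_3 = 9^{−1} = 5 (mod 11).
  i = 4 (α = 7): (7−1)(7−6)(7−9)(7−4) = 6·1·(−2)·3 = −36 ≡ 8, so v_4 = 8^{−1} = 7 (mod 11).
  i = 5 (α = 4): (4−1)(4−6)(4−9)(4−7) = 3·(−2)·(−5)·(−3) = −90 ≡ 9, so v_5 = 9^{−1} = 5 (mod 11).
  v = [9, 7, 5, 7, 5].
Step 2: syndromes of r = [6, 2, 4, 10, 1] (all sums mod 11).
  S_0 = Σ v_i r_i = 9·6 + 7·2 + 5·4 + 7·10 + 5·1 = 163 ≡ 9.
  S_1 = Σ v_i α_i r_i = 9·1·6 + 7·6·2 + 5·9·4 + 7·7·10 + 5·4·1 = 828 ≡ 3.
  α_i^2 mod 11 = [1, 3, 4, 5, 5].
  S_2 = Σ v_i α_i^2 r_i = 9·1·6 + 7·3·2 + 5·4·4 + 7·5·10 + 5·5·1 = 551 ≡ 1.
  S = (9, 3, 1) ≠ 0, so r is not a codeword (an error is present).
Step 3: locate the error. For a single error e at position i, S_ℓ = v_i·e·α_i^ℓ, so α_err = S_1/S_0.
  S_0^{−1} = 9^{−1} = 5 (mod 11), so α_err = 3·5 = 15 ≡ 4 = α_5. Error position i = 5.
  Consistency check: S_2/S_1 = 1·4 = 4 ≡ 4 = α_err ✓ (single-error assumption holds).
Step 4: error magnitude e = S_0/v_5 = S_0·∏_{j≠5}(α_5 − α_j) = 9·9 = 81 ≡ 4 (mod 11).
Step 5: correct position 5: c_5 = r_5 − e = 1 − 4 ≡ 8 (mod 11). Hence c = [6, 2, 4, 10, 8].
  Check: interpolating c through the α_i gives m(x) = 9 + 8·x (degree < 2) with m(α_i) = c_i for every i, so c is indeed a codeword.


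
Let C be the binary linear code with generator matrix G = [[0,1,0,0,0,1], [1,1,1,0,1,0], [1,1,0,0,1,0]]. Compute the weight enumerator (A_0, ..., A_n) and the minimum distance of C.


Weight distribution: A_0 = 1, A_1 = 1, A_2 = 1, A_3 = 3, A_4 = 2. Minimum distance d = 1.

Enumerate all 2^3 = 8 messages m ∈ F_2^3.
For each, compute codeword c = mG in F_2^6, then tally its weight.
  m = 000 → c = 000000, weight = 0.
  m = 100 → c = 010001, weight = 2.
  m = 010 → c = 111010, weight = 4.
  m = 110 → c = 101011, weight = 4.
  m = 001 → c = 110010, weight = 3.
  m = 101 → c = 100011, weight = 3.
  m = 011 → c = 001000, weight = 1.
  m = 111 → c = 011001, weight = 3.
Tally weights:
  weight 0: 1 codewords.
  weight 1: 1 codewords.
  weight 2: 1 codewords.
  weight 3: 3 codewords.
  weight 4: 2 codewords.
Minimum distance d = smallest w > 0 with A_w > 0 = 1.
Sanity: Σ A_w = 8 = 2^3 = 8 ✓.


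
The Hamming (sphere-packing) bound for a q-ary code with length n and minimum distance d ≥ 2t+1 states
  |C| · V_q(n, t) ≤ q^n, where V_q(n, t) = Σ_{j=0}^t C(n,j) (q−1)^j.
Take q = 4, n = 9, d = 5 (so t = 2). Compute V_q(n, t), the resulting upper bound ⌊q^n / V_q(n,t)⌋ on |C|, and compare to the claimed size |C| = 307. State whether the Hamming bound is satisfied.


V_q(n, t) = 352, q^n = 262144, Hamming bound = 744, |C| = 307 ≤ bound (satisfied).

Step 1: Compute V_q(n, t) = Σ_{j=0}^2 C(n, j) (q−1)^j.
  j = 0: C(9,0)·(3)^0 = 1·1 = 1.
  j = 1: C(9,1)·(3)^1 = 9·3 = 27.
  j = 2: C(9,2)·(3)^2 = 36·9 = 324.
  V_q(n, t) = 1 + 27 + 324 = 352.
Step 2: q^n = 4^9 = 262144.
Step 3: Hamming bound ⌊q^n / V_q(n,t)⌋ = ⌊262144/352⌋ = 744.
Step 4: Compare |C| = 307 to 744: satisfied.
The claimed |C| lies below the Hamming bound.


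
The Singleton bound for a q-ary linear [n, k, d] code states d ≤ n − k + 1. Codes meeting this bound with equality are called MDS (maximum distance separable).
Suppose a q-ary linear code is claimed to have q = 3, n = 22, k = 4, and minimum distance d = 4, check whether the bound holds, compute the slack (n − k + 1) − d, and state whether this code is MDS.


Singleton RHS = n − k + 1 = 19, slack = 15, bound satisfied, not MDS.

Singleton bound: d ≤ n − k + 1.
Here n = 22, k = 4, so n − k + 1 = 19.
Given d = 4, check d ≤ 19: YES.
Slack = (n − k + 1) − d = 15.
The code is NOT MDS (slack = 15 > 0).
Description: the claimed parameters are [22, 4, 4]_3; such a code would be non-MDS.


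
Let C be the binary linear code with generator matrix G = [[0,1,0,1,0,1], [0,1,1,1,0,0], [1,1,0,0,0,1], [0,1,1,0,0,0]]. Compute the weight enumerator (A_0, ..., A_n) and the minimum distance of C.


Weight distribution: A_0 = 1, A_1 = 2, A_2 = 4, A_3 = 6, A_4 = 3. Minimum distance d = 1.

Enumerate all 2^4 = 16 messages m ∈ F_2^4.
For each, compute codeword c = mG in F_2^6, then tally its weight.
  m = 0000 → c = 000000, weight = 0.
  m = 1000 → c = 010101, weight = 3.
  m = 0100 → c = 011100, weight = 3.
  m = 1100 → c = 001001, weight = 2.
  m = 0010 → c = 110001, weight = 3.
  m = 1010 → c = 100100, weight = 2.
  m = 0110 → c = 101101, weight = 4.
  m = 1110 → c = 111000, weight = 3.
  m = 0001 → c = 011000, weight = 2.
  m = 1001 → c = 001101, weight = 3.
  m = 0101 → c = 000100, weight = 1.
  m = 1101 → c = 010001, weight = 2.
  m = 0011 → c = 101001, weight = 3.
  m = 1011 → c = 111100, weight = 4.
  m = 0111 → c = 110101, weight = 4.
  m = 1111 → c = 100000, weight = 1.
Tally weights:
  weight 0: 1 codewords.
  weight 1: 2 codewords.
  weight 2: 4 codewords.
  weight 3: 6 codewords.
  weight 4: 3 codewords.
Minimum distance d = smallest w > 0 with A_w > 0 = 1.
Sanity: Σ A_w = 16 = 2^4 = 16 ✓.


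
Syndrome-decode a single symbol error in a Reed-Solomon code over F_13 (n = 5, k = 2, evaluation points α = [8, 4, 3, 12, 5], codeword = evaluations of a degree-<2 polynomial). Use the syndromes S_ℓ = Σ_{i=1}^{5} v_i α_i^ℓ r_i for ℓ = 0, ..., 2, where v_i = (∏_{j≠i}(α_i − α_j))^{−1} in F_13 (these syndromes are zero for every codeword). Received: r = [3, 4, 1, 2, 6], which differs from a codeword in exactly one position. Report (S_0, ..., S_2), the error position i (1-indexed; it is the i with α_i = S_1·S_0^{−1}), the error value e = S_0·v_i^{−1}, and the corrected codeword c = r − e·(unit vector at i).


S = (4, 7, 9), error at position 5, error magnitude e = 12, c = [3, 4, 1, 2, 7].

Step 1: column multipliers v_i = (∏_{j≠i}(α_i − α_j))^{−1} mod 13.
  i = 1 (α = 8): (8−4)(8−3)(8−12)(8−5) = 4·5·(−4)·3 = −240 ≡ 7, so v_1 = 7^{−1} = 2 (mod 13).
  i = 2 (α = 4): (4−8)(4−3)(4−12)(4−5) = (−4)·1·(−8)·(−1) = −32 ≡ 7, so v_2 = 7^{−1} = 2 (mod 13).
  i = 3 (α = 3): (3−8)(3−4)(3−12)(3−5) = (−5)·(−1)·(−9)·(−2) = 90 ≡ 12, so v_3 = 12^{−1} = 12 (mod 13).
  i = 4 (α = 12): (12−8)(12−4)(12−3)(12−5) = 4·8·9·7 = 2016 ≡ 1, so v_4 = 1^{−1} = 1 (mod 13).
  i = 5 (α = 5): (5−8)(5−4)(5−3)(5−12) = (−3)·1·2·(−7) = 42 ≡ 3, so v_5 = 3^{−1} = 9 (mod 13).
  v = [2, 2, 12, 1, 9].
Step 2: syndromes of r = [3, 4, 1, 2, 6] (all sums mod 13).
  S_0 = Σ v_i r_i = 2·3 + 2·4 + 12·1 + 1·2 + 9·6 = 82 ≡ 4.
  S_1 = Σ v_i α_i r_i = 2·8·3 + 2·4·4 + 12·3·1 + 1·12·2 + 9·5·6 = 410 ≡ 7.
  α_i^2 mod 13 = [12, 3, 9, 1, 12].
  S_2 = Σ v_i α_i^2 r_i = 2·12·3 + 2·3·4 + 12·9·1 + 1·1·2 + 9·12·6 = 854 ≡ 9.
  S = (4, 7, 9) ≠ 0, so r is not a codeword (an error is present).
Step 3: locate the error. For a single error e at position i, S_ℓ = v_i·e·α_i^ℓ, so α_err = S_1/S_0.
  S_0^{−1} = 4^{−1} = 10 (mod 13), so α_err = 7·10 = 70 ≡ 5 = α_5. Error position i = 5.
  Consistency check: S_2/S_1 = 9·2 = 18 ≡ 5 = α_err ✓ (single-error assumption holds).
Step 4: error magnitude e = S_0/v_5 = S_0·∏_{j≠5}(α_5 − α_j) = 4·3 = 12 ≡ 12 (mod 13).
Step 5: correct position 5: c_5 = r_5 − e = 6 − 12 ≡ 7 (mod 13). Hence c = [3, 4, 1, 2, 7].
  Check: interpolating c through the α_i gives m(x) = 5 + 3·x (degree < 2) with m(α_i) = c_i for every i, so c is indeed a codeword.


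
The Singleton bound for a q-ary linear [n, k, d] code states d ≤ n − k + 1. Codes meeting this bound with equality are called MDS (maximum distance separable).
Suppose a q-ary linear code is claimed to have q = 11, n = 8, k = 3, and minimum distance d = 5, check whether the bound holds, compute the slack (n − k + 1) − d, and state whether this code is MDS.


Singleton RHS = n − k + 1 = 6, slack = 1, bound satisfied, not MDS.

Singleton bound: d ≤ n − k + 1.
Here n = 8, k = 3, so n − k + 1 = 6.
Given d = 5, check d ≤ 6: YES.
Slack = (n − k + 1) − d = 1.
The code is NOT MDS (slack = 1 > 0).
Description: the claimed parameters are [8, 3, 5]_11; such a code would be non-MDS.


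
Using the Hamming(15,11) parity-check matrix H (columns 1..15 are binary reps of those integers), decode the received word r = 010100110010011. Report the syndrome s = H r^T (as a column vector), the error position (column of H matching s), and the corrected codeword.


s = (0, 0, 1, 1)^T, error position = 3, corrected codeword c = 011100110010011

Compute s = H r^T mod 2 one row at a time:
  s_1 = 1 + 0 + 0 + 1 + 0 + 0 + 1 + 1 = 4 ≡ 0 (mod 2).
  s_2 = 1 + 0 + 0 + 1 + 0 + 0 + 1 + 1 = 4 ≡ 0 (mod 2).
  s_3 = 1 + 0 + 0 + 1 + 0 + 1 + 1 + 1 = 5 ≡ 1 (mod 2).
  s_4 = 0 + 0 + 0 + 1 + 0 + 1 + 0 + 1 = 3 ≡ 1 (mod 2).
s = (0, 0, 1, 1)^T — this equals column 3 of H (binary 0011), so error is at position 3.
Correct: flip bit 3 of r = 010100110010011 to get c = 011100110010011.


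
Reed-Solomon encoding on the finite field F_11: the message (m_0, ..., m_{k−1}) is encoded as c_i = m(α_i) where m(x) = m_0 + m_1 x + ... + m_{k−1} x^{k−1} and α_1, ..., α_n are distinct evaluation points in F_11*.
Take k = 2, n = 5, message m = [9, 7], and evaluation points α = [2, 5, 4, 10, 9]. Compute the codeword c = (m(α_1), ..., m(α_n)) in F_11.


c = [1, 0, 4, 2, 6]

Message polynomial: m(x) = 9 + 7·x (mod 11).
For each evaluation point α_i, compute m(α_i) mod 11:
  α_1 = 2: Horner steps 7 → 1, so m(2) = 1.
  α_2 = 5: Horner steps 7 → 0, so m(5) = 0.
  α_3 = 4: Horner steps 7 → 4, so m(4) = 4.
  α_4 = 10: Horner steps 7 → 2, so m(10) = 2.
  α_5 = 9: Horner steps 7 → 6, so m(9) = 6.
Codeword c = [1, 0, 4, 2, 6] ∈ F_11^5.


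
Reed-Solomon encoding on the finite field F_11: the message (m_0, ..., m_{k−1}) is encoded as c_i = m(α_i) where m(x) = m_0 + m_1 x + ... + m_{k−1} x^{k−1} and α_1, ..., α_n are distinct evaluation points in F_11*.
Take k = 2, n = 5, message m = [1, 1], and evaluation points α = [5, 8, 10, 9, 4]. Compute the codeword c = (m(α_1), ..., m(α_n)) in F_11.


c = [6, 9, 0, 10, 5]

Message polynomial: m(x) = 1 + 1·x (mod 11).
For each evaluation point α_i, compute m(α_i) mod 11:
  α_1 = 5: Horner steps 1 → 6, so m(5) = 6.
  α_2 = 8: Horner steps 1 → 9, so m(8) = 9.
  α_3 = 10: Horner steps 1 → 0, so m(10) = 0.
  α_4 = 9: Horner steps 1 → 10, so m(9) = 10.
  α_5 = 4: Horner steps 1 → 5, so m(4) = 5.
Codeword c = [6, 9, 0, 10, 5] ∈ F_11^5.


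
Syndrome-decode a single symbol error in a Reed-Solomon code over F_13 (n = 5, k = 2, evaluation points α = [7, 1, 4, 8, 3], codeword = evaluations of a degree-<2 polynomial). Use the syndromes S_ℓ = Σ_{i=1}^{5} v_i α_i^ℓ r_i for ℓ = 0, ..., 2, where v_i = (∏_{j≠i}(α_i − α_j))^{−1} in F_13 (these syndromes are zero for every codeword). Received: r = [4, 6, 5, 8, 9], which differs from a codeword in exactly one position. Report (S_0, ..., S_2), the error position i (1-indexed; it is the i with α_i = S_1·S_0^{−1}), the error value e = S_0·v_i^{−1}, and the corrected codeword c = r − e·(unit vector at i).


S = (5, 2, 6), error at position 5, error magnitude e = 8, c = [4, 6, 5, 8, 1].

Step 1: column multipliers v_i = (∏_{j≠i}(α_i − α_j))^{−1} mod 13.
  i = 1 (α = 7): (7−1)(7−4)(7−8)(7−3) = 6·3·(−1)·4 = −72 ≡ 6, so v_1 = 6^{−1} = 11 (mod 13).
  i = 2 (α = 1): (1−7)(1−4)(1−8)(1−3) = (−6)·(−3)·(−7)·(−2) = 252 ≡ 5, so v_2 = 5^{−1} = 8 (mod 13).
  i = 3 (α = 4): (4−7)(4−1)(4−8)(4−3) = (−3)·3·(−4)·1 = 36 ≡ 10, so v_3 = 10^{−1} = 4 (mod 13).
  i = 4 (α = 8): (8−7)(8−1)(8−4)(8−3) = 1·7·4·5 = 140 ≡ 10, so v_4 = 10^{−1} = 4 (mod 13).
  i = 5 (α = 3): (3−7)(3−1)(3−4)(3−8) = (−4)·2·(−1)·(−5) = −40 ≡ 12, so v_5 = 12^{−1} = 12 (mod 13).
  v = [11, 8, 4, 4, 12].
Step 2: syndromes of r = [4, 6, 5, 8, 9] (all sums mod 13).
  S_0 = Σ v_i r_i = 11·4 + 8·6 + 4·5 + 4·8 + 12·9 = 252 ≡ 5.
  S_1 = Σ v_i α_i r_i = 11·7·4 + 8·1·6 + 4·4·5 + 4·8·8 + 12·3·9 = 1016 ≡ 2.
  α_i^2 mod 13 = [10, 1, 3, 12, 9].
  S_2 = Σ v_i α_i^2 r_i = 11·10·4 + 8·1·6 + 4·3·5 + 4·12·8 + 12·9·9 = 1904 ≡ 6.
  S = (5, 2, 6) ≠ 0, so r is not a codeword (an error is present).
Step 3: locate the error. For a single error e at position i, S_ℓ = v_i·e·α_i^ℓ, so α_err = S_1/S_0.
  S_0^{−1} = 5^{−1} = 8 (mod 13), so α_err = 2·8 = 16 ≡ 3 = α_5. Error position i = 5.
  Consistency check: S_2/S_1 = 6·7 = 42 ≡ 3 = α_err ✓ (single-error assumption holds).
Step 4: error magnitude e = S_0/v_5 = S_0·∏_{j≠5}(α_5 − α_j) = 5·12 = 60 ≡ 8 (mod 13).
Step 5: correct position 5: c_5 = r_5 − e = 9 − 8 ≡ 1 (mod 13). Hence c = [4, 6, 5, 8, 1].
  Check: interpolating c through the α_i gives m(x) = 2 + 4·x (degree < 2) with m(α_i) = c_i for every i, so c is indeed a codeword.


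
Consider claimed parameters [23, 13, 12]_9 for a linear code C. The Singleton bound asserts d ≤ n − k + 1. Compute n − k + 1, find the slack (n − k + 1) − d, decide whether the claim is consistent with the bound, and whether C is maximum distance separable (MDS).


Singleton RHS = n − k + 1 = 11, slack = -1, bound violated (no such code; not MDS).

Singleton bound: d ≤ n − k + 1.
Here n = 23, k = 13, so n − k + 1 = 11.
Given d = 12, check d ≤ 11: NO.
Slack = (n − k + 1) − d = -1.
The slack is negative: d = 12 exceeds n − k + 1 = 11 by 1, so the Singleton bound is violated and no linear [23, 13, 12]_9 code can exist. In particular it is not MDS (MDS requires d = n − k + 1 exactly).
Description: the claimed parameters are [23, 13, 12]_9; such a code would be impossible (violates the Singleton bound).


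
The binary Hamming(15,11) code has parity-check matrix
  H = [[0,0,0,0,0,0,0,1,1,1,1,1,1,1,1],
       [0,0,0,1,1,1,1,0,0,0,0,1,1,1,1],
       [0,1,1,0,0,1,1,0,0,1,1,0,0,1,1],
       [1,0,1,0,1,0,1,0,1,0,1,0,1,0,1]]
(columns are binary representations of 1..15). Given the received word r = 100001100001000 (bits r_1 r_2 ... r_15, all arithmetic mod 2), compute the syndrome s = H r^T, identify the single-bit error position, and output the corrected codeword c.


s = (1, 1, 0, 0)^T, error position = 12, corrected codeword c = 100001100000000

Compute s = H r^T mod 2 one row at a time:
  s_1 = 0 + 0 + 0 + 0 + 1 + 0 + 0 + 0 = 1 ≡ 1 (mod 2).
  s_2 = 0 + 0 + 1 + 1 + 1 + 0 + 0 + 0 = 3 ≡ 1 (mod 2).
  s_3 = 0 + 0 + 1 + 1 + 0 + 0 + 0 + 0 = 2 ≡ 0 (mod 2).
  s_4 = 1 + 0 + 0 + 1 + 0 + 0 + 0 + 0 = 2 ≡ 0 (mod 2).
s = (1, 1, 0, 0)^T — this equals column 12 of H (binary 1100), so error is at position 12.
Correct: flip bit 12 of r = 100001100001000 to get c = 100001100000000.


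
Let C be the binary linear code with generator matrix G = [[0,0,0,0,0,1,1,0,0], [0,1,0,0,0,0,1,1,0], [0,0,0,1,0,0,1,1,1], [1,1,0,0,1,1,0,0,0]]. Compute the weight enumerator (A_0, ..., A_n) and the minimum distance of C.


Weight distribution: A_0 = 1, A_2 = 1, A_3 = 4, A_4 = 4, A_5 = 4, A_6 = 1, A_8 = 1. Minimum distance d = 2.

Enumerate all 2^4 = 16 messages m ∈ F_2^4.
For each, compute codeword c = mG in F_2^9, then tally its weight.
  m = 0000 → c = 000000000, weight = 0.
  m = 1000 → c = 000001100, weight = 2.
  m = 0100 → c = 010000110, weight = 3.
  m = 1100 → c = 010001010, weight = 3.
  m = 0010 → c = 000100111, weight = 4.
  m = 1010 → c = 000101011, weight = 4.
  m = 0110 → c = 010100001, weight = 3.
  m = 1110 → c = 010101101, weight = 5.
  m = 0001 → c = 110011000, weight = 4.
  m = 1001 → c = 110010100, weight = 4.
  m = 0101 → c = 100011110, weight = 5.
  m = 1101 → c = 100010010, weight = 3.
  m = 0011 → c = 110111111, weight = 8.
  m = 1011 → c = 110110011, weight = 6.
  m = 0111 → c = 100111001, weight = 5.
  m = 1111 → c = 100110101, weight = 5.
Tally weights:
  weight 0: 1 codewords.
  weight 2: 1 codewords.
  weight 3: 4 codewords.
  weight 4: 4 codewords.
  weight 5: 4 codewords.
  weight 6: 1 codewords.
  weight 8: 1 codewords.
Minimum distance d = smallest w > 0 with A_w > 0 = 2.
Sanity: Σ A_w = 16 = 2^4 = 16 ✓.


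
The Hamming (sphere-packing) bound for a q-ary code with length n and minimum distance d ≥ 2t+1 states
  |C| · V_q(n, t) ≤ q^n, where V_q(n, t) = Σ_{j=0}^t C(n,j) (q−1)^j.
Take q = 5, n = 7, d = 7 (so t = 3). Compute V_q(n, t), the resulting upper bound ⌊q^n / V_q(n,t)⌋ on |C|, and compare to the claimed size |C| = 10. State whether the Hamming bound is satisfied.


V_q(n, t) = 2605, q^n = 78125, Hamming bound = 29, |C| = 10 ≤ bound (satisfied).

Step 1: Compute V_q(n, t) = Σ_{j=0}^3 C(n, j) (q−1)^j.
  j = 0: C(7,0)·(4)^0 = 1·1 = 1.
  j = 1: C(7,1)·(4)^1 = 7·4 = 28.
  j = 2: C(7,2)·(4)^2 = 21·16 = 336.
  j = 3: C(7,3)·(4)^3 = 35·64 = 2240.
  V_q(n, t) = 1 + 28 + 336 + 2240 = 2605.
Step 2: q^n = 5^7 = 78125.
Step 3: Hamming bound ⌊q^n / V_q(n,t)⌋ = ⌊78125/2605⌋ = 29.
Step 4: Compare |C| = 10 to 29: satisfied.
The claimed |C| lies below the Hamming bound.


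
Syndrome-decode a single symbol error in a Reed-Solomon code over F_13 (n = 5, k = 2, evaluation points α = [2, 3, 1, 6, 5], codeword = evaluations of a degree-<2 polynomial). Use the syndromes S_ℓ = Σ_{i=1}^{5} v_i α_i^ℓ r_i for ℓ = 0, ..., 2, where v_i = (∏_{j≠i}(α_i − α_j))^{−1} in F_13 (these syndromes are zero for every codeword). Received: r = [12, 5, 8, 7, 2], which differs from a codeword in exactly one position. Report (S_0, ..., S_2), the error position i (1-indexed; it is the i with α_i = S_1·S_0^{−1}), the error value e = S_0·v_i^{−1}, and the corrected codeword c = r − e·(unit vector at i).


S = (12, 11, 9), error at position 1, error magnitude e = 12, c = [0, 5, 8, 7, 2].

Step 1: column multipliers v_i = (∏_{j≠i}(α_i − α_j))^{−1} mod 13.
  i = 1 (α = 2): (2−3)(2−1)(2−6)(2−5) = (−1)·1·(−4)·(−3) = −12 ≡ 1, so v_1 = 1^{−1} = 1 (mod 13).
  i = 2 (α = 3): (3−2)(3−1)(3−6)(3−5) = 1·2·(−3)·(−2) = 12 ≡ 12, so v_2 = 12^{−1} = 12 (mod 13).
  i = 3 (α = 1): (1−2)(1−3)(1−6)(1−5) = (−1)·(−2)·(−5)·(−4) = 40 ≡ 1, so v_3 = 1^{−1} = 1 (mod 13).
  i = 4 (α = 6): (6−2)(6−3)(6−1)(6−5) = 4·3·5·1 = 60 ≡ 8, so v_4 = 8^{−1} = 5 (mod 13).
  i = 5 (α = 5): (5−2)(5−3)(5−1)(5−6) = 3·2·4·(−1) = −24 ≡ 2, so v_5 = 2^{−1} = 7 (mod 13).
  v = [1, 12, 1, 5, 7].
Step 2: syndromes of r = [12, 5, 8, 7, 2] (all sums mod 13).
  S_0 = Σ v_i r_i = 1·12 + 12·5 + 1·8 + 5·7 + 7·2 = 129 ≡ 12.
  S_1 = Σ v_i α_i r_i = 1·2·12 + 12·3·5 + 1·1·8 + 5·6·7 + 7·5·2 = 492 ≡ 11.
  α_i^2 mod 13 = [4, 9, 1, 10, 12].
  S_2 = Σ v_i α_i^2 r_i = 1·4·12 + 12·9·5 + 1·1·8 + 5·10·7 + 7·12·2 = 1114 ≡ 9.
  S = (12, 11, 9) ≠ 0, so r is not a codeword (an error is present).
Step 3: locate the error. For a single error e at position i, S_ℓ = v_i·e·α_i^ℓ, so α_err = S_1/S_0.
  S_0^{−1} = 12^{−1} = 12 (mod 13), so α_err = 11·12 = 132 ≡ 2 = α_1. Error position i = 1.
  Consistency check: S_2/S_1 = 9·6 = 54 ≡ 2 = α_err ✓ (single-error assumption holds).
Step 4: error magnitude e = S_0/v_1 = S_0·∏_{j≠1}(α_1 − α_j) = 12·1 = 12 ≡ 12 (mod 13).
Step 5: correct position 1: c_1 = r_1 − e = 12 − 12 ≡ 0 (mod 13). Hence c = [0, 5, 8, 7, 2].
  Check: interpolating c through the α_i gives m(x) = 3 + 5·x (degree < 2) with m(α_i) = c_i for every i, so c is indeed a codeword.
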